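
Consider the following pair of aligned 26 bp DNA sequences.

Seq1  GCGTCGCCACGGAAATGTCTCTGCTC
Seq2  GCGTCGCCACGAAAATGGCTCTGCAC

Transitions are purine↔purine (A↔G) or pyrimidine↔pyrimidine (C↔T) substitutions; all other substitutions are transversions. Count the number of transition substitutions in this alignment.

1

The sequences differ at positions 12 (G/A, transition), 18 (T/G, transversion), 25 (T/A, transversion).
Of the 3 differences, 1 transition and 2 transversions, so the answer is 1.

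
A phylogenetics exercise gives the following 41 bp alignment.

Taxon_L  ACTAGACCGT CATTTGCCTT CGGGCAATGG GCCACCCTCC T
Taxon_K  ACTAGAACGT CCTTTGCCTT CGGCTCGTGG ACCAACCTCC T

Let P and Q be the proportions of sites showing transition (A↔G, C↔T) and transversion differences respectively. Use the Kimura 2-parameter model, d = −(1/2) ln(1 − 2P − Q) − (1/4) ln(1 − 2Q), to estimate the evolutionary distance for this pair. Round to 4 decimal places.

The sequences differ at positions 7 (C/A, transversion), 12 (A/C, transversion), 24 (G/C, transversion), 25 (C/T, transition), 26 (A/C, transversion), 27 (A/G, transition), 31 (G/A, transition), 35 (C/A, transversion).
Of the 8 differences, 3 transitions and 5 transversions over 41 sites: P = 3/41 = 0.073171, Q = 5/41 = 0.121951.
d = −0.5·ln(0.731707) − 0.25·ln(0.756098) = −0.5·(-0.312375) − 0.25·(-0.279584) = 0.2261.

0.2261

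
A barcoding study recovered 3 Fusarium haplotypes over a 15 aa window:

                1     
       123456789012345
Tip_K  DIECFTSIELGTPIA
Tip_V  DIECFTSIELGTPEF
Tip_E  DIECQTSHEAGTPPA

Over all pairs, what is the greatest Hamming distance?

Pairwise Hamming distances:
  Tip_K vs Tip_V: 2
  Tip_K vs Tip_E: 4
  Tip_V vs Tip_E: 5
The largest is 5, between Tip_V and Tip_E.

5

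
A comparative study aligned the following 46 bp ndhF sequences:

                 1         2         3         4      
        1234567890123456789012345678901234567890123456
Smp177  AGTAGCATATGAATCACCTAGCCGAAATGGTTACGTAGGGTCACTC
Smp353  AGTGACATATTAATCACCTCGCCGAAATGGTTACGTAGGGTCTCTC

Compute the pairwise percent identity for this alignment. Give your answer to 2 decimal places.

The sequences differ at positions 4 (A/G), 5 (G/A), 11 (G/T), 20 (A/C), 43 (A/T).
41 of the 46 sites match, so the percent identity is 41/46 × 100 = 89.13%.

89.13%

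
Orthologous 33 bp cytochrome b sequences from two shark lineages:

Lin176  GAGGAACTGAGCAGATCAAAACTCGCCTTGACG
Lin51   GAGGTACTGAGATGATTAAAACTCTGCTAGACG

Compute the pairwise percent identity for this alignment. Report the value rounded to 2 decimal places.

Differing sites — 5:A/T; 12:C/A; 13:A/T; 17:C/T; 25:G/T; 26:C/G; 29:T/A.
26 of the 33 sites match, so the percent identity is 26/33 × 100 = 78.79%.

78.79%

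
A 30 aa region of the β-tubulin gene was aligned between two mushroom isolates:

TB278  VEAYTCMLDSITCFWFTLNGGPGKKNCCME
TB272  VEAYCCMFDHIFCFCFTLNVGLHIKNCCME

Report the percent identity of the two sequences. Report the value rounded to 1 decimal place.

70.0%

Mismatches occur at site 5 (T/C), site 8 (L/F), site 10 (S/H), site 12 (T/F), site 15 (W/C), site 20 (G/V), site 22 (P/L), site 23 (G/H), site 24 (K/I).
21 of the 30 sites match, so the percent identity is 21/30 × 100 = 70.0%.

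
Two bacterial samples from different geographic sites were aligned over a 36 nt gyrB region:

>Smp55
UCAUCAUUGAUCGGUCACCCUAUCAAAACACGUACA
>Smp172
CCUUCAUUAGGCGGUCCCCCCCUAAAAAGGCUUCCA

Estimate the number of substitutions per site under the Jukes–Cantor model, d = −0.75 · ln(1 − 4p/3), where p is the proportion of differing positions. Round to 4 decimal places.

0.4926

Differing sites — 1:U/C; 3:A/U; 9:G/A; 10:A/G; 11:U/G; 17:A/C; 21:U/C; 22:A/C; 24:C/A; 29:C/G; 30:A/G; 32:G/U; 34:A/C.
p = 13/36 = 0.361111.
d = −0.75 · ln(1 − (4/3)·0.361111) = −0.75 · ln(0.518519) = −0.75 · (-0.656779) = 0.4926.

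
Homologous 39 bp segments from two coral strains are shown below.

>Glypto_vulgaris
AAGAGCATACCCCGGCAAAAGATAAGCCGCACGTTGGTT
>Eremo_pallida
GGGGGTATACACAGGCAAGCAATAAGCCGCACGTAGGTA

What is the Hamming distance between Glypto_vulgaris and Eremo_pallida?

11

The sequences differ at positions 1 (A/G), 2 (A/G), 4 (A/G), 6 (C/T), 11 (C/A), 13 (C/A), 19 (A/G), 20 (A/C), 21 (G/A), 35 (T/A), 39 (T/A).
That gives 11 mismatches out of 39 aligned sites, so the Hamming distance is 11.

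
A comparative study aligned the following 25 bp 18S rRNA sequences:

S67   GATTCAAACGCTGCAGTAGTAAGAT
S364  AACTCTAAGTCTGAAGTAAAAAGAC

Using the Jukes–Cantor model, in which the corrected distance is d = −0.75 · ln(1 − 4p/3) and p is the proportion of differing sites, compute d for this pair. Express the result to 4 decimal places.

Mismatches occur at site 1 (G→A), site 3 (T→C), site 6 (A→T), site 9 (C→G), site 10 (G→T), site 14 (C→A), site 19 (G→A), site 20 (T→A), site 25 (T→C).
p = 9/25 = 0.360000.
d = −0.75 · ln(1 − (4/3)·0.360000) = −0.75 · ln(0.520000) = −0.75 · (-0.653926) = 0.4904.

0.4904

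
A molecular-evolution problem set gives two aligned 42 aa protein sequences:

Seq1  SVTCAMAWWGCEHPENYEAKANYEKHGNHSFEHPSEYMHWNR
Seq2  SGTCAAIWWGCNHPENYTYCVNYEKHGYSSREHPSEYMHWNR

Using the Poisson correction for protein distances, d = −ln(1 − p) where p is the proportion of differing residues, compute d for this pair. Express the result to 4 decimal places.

The sequences differ at positions 2 (V/G), 6 (M/A), 7 (A/I), 12 (E/N), 18 (E/T), 19 (A/Y), 20 (K/C), 21 (A/V), 28 (N/Y), 29 (H/S), 31 (F/R).
p = 11/42 = 0.261905.
d = −ln(1 − 0.261905) = −ln(0.738095) = 0.3037.

0.3037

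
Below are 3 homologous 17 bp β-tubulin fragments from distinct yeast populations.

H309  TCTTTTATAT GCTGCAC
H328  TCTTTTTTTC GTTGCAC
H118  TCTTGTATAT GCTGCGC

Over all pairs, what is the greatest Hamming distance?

Pairwise Hamming distances:
  H309 vs H328: 4
  H309 vs H118: 2
  H328 vs H118: 6
The largest is 6, between H328 and H118.

6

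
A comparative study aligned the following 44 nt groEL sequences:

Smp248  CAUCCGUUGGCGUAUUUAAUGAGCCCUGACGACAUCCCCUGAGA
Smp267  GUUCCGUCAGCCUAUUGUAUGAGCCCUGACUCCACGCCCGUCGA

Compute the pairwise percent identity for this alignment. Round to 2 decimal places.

68.18%

Differing sites — 1:C/G; 2:A/U; 8:U/C; 9:G/A; 12:G/C; 17:U/G; 18:A/U; 31:G/U; 32:A/C; 35:U/C; 36:C/G; 40:U/G; 41:G/U; 42:A/C.
30 of the 44 sites match, so the percent identity is 30/44 × 100 = 68.18%.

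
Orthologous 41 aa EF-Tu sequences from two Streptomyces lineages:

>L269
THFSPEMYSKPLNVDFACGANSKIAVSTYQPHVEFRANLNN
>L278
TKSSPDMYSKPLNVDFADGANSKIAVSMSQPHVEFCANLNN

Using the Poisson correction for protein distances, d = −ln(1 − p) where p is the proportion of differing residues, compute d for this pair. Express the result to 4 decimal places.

Mismatches occur at site 2 (H→K), site 3 (F→S), site 6 (E→D), site 18 (C→D), site 28 (T→M), site 29 (Y→S), site 36 (R→C).
p = 7/41 = 0.170732.
d = −ln(1 − 0.170732) = −ln(0.829268) = 0.1872.

0.1872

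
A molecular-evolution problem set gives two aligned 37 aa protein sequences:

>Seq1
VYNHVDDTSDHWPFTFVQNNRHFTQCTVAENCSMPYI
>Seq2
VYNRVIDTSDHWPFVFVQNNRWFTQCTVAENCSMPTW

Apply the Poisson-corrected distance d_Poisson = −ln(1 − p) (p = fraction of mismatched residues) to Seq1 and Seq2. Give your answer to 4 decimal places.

0.1769

The sequences differ at positions 4 (H/R), 6 (D/I), 15 (T/V), 22 (H/W), 36 (Y/T), 37 (I/W).
p = 6/37 = 0.162162.
d = −ln(1 − 0.162162) = −ln(0.837838) = 0.1769.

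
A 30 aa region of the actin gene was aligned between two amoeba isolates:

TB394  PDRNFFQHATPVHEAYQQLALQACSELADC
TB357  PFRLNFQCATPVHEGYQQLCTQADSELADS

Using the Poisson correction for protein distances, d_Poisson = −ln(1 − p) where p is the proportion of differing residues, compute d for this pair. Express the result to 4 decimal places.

0.3567

Mismatches occur at site 2 (D/F), site 4 (N/L), site 5 (F/N), site 8 (H/C), site 15 (A/G), site 20 (A/C), site 21 (L/T), site 24 (C/D), site 30 (C/S).
p = 9/30 = 0.300000.
d = −ln(1 − 0.300000) = −ln(0.700000) = 0.3567.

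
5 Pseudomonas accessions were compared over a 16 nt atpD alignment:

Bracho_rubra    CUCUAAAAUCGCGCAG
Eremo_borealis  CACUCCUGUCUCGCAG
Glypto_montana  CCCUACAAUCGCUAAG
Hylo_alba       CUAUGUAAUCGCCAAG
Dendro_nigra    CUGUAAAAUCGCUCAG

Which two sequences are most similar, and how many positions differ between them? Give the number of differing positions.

2

Pairwise Hamming distances:
  Bracho_rubra vs Eremo_borealis: 6
  Bracho_rubra vs Glypto_montana: 4
  Bracho_rubra vs Hylo_alba: 5
  Bracho_rubra vs Dendro_nigra: 2
  Eremo_borealis vs Glypto_montana: 7
  Eremo_borealis vs Hylo_alba: 9
  Eremo_borealis vs Dendro_nigra: 8
  Glypto_montana vs Hylo_alba: 5
  Glypto_montana vs Dendro_nigra: 4
  Hylo_alba vs Dendro_nigra: 5
The smallest is 2, between Bracho_rubra and Dendro_nigra.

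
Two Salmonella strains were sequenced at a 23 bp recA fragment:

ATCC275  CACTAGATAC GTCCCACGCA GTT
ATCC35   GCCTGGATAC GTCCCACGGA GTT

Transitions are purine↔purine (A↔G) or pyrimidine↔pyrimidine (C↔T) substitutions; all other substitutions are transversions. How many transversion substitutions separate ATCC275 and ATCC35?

Differing sites — 1:C/G (Tv); 2:A/C (Tv); 5:A/G (Ti); 19:C/G (Tv).
Of the 4 differences, 1 transition and 3 transversions, so the answer is 3.

3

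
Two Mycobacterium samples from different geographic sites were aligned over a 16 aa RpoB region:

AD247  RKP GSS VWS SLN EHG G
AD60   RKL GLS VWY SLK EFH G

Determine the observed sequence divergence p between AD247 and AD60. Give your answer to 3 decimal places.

0.375

Differing sites — 3:P/L; 5:S/L; 9:S/Y; 12:N/K; 14:H/F; 15:G/H.
There are 6 differences over 16 sites, so p = 6/16 = 0.375.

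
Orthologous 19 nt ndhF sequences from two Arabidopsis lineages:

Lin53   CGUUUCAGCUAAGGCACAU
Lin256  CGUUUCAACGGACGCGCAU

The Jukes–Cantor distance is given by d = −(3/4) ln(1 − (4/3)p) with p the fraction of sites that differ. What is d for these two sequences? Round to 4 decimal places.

Mismatches occur at site 8 (G→A), site 10 (U→G), site 11 (A→G), site 13 (G→C), site 16 (A→G).
p = 5/19 = 0.263158.
d = −0.75 · ln(1 − (4/3)·0.263158) = −0.75 · ln(0.649123) = −0.75 · (-0.432133) = 0.3241.

0.3241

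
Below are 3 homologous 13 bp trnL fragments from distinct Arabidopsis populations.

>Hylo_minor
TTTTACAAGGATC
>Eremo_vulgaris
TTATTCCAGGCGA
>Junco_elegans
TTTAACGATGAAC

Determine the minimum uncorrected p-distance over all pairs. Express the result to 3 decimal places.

Pairwise Hamming distances:
  Hylo_minor vs Eremo_vulgaris: 6
  Hylo_minor vs Junco_elegans: 4
  Eremo_vulgaris vs Junco_elegans: 8
The smallest is 4 mismatches, between Hylo_minor and Junco_elegans; p = 4/13 = 0.308.

0.308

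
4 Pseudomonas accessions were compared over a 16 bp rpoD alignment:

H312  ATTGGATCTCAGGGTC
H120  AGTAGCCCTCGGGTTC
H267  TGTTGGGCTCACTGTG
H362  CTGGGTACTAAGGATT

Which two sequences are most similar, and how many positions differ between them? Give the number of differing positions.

Pairwise Hamming distances:
  H312 vs H120: 6
  H312 vs H267: 8
  H312 vs H362: 7
  H120 vs H267: 9
  H120 vs H362: 10
  H267 vs H362: 11
The smallest is 6, between H312 and H120.

6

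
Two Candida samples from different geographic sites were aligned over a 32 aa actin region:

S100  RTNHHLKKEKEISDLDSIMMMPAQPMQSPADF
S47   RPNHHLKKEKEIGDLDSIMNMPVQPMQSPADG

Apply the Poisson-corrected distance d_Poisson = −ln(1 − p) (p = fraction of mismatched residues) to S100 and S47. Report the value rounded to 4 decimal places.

0.1699

The sequences differ at positions 2 (T/P), 13 (S/G), 20 (M/N), 23 (A/V), 32 (F/G).
p = 5/32 = 0.156250.
d = −ln(1 − 0.156250) = −ln(0.843750) = 0.1699.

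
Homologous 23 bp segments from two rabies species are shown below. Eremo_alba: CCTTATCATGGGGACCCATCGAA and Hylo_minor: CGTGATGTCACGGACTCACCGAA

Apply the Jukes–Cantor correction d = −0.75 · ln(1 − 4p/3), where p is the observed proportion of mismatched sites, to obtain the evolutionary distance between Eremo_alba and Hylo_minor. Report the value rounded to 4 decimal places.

The sequences differ at positions 2 (C/G), 4 (T/G), 7 (C/G), 8 (A/T), 9 (T/C), 10 (G/A), 11 (G/C), 16 (C/T), 19 (T/C).
p = 9/23 = 0.391304.
d = −0.75 · ln(1 − (4/3)·0.391304) = −0.75 · ln(0.478261) = −0.75 · (-0.737599) = 0.5532.

0.5532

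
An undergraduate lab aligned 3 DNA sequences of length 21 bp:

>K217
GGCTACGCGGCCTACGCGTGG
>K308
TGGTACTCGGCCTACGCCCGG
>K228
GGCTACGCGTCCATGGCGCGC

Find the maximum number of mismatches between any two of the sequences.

9

Pairwise Hamming distances:
  K217 vs K308: 5
  K217 vs K228: 6
  K308 vs K228: 9
The largest is 9, between K308 and K228.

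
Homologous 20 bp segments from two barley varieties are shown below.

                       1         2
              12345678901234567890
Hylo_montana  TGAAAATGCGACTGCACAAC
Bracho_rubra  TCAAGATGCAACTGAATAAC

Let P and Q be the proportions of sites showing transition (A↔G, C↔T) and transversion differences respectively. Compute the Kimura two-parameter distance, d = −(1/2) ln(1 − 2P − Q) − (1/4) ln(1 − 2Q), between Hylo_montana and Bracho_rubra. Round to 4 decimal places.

Differing sites — 2:G/C (Tv); 5:A/G (Ti); 10:G/A (Ti); 15:C/A (Tv); 17:C/T (Ti).
Of the 5 differences, 3 transitions and 2 transversions over 20 sites: P = 3/20 = 0.150000, Q = 2/20 = 0.100000.
d = −0.5·ln(0.600000) − 0.25·ln(0.800000) = −0.5·(-0.510826) − 0.25·(-0.223144) = 0.3112.

0.3112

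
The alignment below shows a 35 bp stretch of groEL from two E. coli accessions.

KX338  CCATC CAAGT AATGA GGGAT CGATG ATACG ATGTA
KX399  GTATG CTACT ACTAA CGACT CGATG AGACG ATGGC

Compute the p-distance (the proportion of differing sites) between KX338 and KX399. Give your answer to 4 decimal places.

The sequences differ at positions 1 (C/G), 2 (C/T), 5 (C/G), 7 (A/T), 9 (G/C), 12 (A/C), 14 (G/A), 16 (G/C), 18 (G/A), 19 (A/C), 27 (T/G), 34 (T/G), 35 (A/C).
There are 13 differences over 35 sites, so p = 13/35 = 0.3714.

0.3714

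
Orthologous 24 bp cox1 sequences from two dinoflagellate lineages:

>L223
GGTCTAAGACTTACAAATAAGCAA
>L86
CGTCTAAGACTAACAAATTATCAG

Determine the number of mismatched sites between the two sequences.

Differing sites — 1:G/C; 12:T/A; 19:A/T; 21:G/T; 24:A/G.
That gives 5 mismatches out of 24 aligned sites, so the Hamming distance is 5.

5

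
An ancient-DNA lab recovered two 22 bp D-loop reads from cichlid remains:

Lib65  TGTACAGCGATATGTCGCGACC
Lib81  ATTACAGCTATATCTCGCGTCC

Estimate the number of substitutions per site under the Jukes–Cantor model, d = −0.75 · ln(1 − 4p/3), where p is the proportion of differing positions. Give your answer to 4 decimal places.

0.2708

Mismatches occur at site 1 (T/A), site 2 (G/T), site 9 (G/T), site 14 (G/C), site 20 (A/T).
p = 5/22 = 0.227273.
d = −0.75 · ln(1 − (4/3)·0.227273) = −0.75 · ln(0.696969) = −0.75 · (-0.361014) = 0.2708.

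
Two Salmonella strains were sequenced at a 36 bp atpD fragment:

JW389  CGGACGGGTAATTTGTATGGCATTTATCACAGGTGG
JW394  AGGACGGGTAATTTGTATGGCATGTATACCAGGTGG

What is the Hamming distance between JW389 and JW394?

The sequences differ at positions 1 (C/A), 24 (T/G), 28 (C/A), 29 (A/C).
That gives 4 mismatches out of 36 aligned sites, so the Hamming distance is 4.

4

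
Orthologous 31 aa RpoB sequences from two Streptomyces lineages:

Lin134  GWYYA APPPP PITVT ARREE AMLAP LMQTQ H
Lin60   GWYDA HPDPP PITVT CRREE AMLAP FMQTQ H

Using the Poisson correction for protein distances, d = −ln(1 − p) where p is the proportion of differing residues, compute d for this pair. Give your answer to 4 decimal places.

Mismatches occur at site 4 (Y↔D), site 6 (A↔H), site 8 (P↔D), site 16 (A↔C), site 26 (L↔F).
p = 5/31 = 0.161290.
d = −ln(1 − 0.161290) = −ln(0.838710) = 0.1759.

0.1759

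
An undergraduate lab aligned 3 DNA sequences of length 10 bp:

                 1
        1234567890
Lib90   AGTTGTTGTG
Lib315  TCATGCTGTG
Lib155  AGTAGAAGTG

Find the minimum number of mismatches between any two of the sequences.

3

Pairwise Hamming distances:
  Lib90 vs Lib315: 4
  Lib90 vs Lib155: 3
  Lib315 vs Lib155: 6
The smallest is 3, between Lib90 and Lib155.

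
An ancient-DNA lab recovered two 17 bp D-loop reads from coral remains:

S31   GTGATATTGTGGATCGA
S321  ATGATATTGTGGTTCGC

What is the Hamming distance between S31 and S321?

Differing sites — 1:G/A; 13:A/T; 17:A/C.
That gives 3 mismatches out of 17 aligned sites, so the Hamming distance is 3.

3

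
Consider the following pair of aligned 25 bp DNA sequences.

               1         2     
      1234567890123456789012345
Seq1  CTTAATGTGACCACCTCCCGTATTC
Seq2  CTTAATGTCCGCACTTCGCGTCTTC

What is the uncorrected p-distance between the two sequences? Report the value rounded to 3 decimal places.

0.240

Differing sites — 9:G/C; 10:A/C; 11:C/G; 15:C/T; 18:C/G; 22:A/C.
There are 6 differences over 25 sites, so p = 6/25 = 0.240.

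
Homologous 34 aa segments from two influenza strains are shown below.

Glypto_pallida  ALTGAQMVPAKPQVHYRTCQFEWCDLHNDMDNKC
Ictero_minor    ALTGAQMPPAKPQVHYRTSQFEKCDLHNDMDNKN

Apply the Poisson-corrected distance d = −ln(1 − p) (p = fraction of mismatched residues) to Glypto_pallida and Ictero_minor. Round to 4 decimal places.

Mismatches occur at site 8 (V/P), site 19 (C/S), site 23 (W/K), site 34 (C/N).
p = 4/34 = 0.117647.
d = −ln(1 − 0.117647) = −ln(0.882353) = 0.1252.

0.1252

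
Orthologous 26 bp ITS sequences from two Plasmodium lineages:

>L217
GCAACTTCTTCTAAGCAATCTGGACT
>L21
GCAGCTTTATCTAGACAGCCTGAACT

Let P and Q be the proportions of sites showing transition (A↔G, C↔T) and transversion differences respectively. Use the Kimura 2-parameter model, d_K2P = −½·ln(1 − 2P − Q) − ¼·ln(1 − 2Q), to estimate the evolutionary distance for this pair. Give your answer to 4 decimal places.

The sequences differ at positions 4 (A/G, transition), 8 (C/T, transition), 9 (T/A, transversion), 14 (A/G, transition), 15 (G/A, transition), 18 (A/G, transition), 19 (T/C, transition), 23 (G/A, transition).
Of the 8 differences, 7 transitions and 1 transversion over 26 sites: P = 7/26 = 0.269231, Q = 1/26 = 0.038462.
d = −0.5·ln(0.423076) − 0.25·ln(0.923076) = −0.5·(-0.860203) − 0.25·(-0.080044) = 0.4501.

0.4501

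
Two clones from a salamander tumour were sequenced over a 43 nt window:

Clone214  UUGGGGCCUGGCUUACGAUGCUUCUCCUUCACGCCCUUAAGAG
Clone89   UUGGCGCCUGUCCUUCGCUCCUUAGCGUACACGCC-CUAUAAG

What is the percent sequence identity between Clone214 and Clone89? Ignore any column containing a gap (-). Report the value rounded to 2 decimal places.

69.05%

Excluding the 1 gap column leaves 42 comparable sites.
Mismatches occur at site 5 (G↔C), site 11 (G↔U), site 13 (U↔C), site 15 (A↔U), site 18 (A↔C), site 20 (G↔C), site 24 (C↔A), site 25 (U↔G), site 27 (C↔G), site 29 (U↔A), site 37 (U↔C), site 40 (A↔U), site 41 (G↔A).
29 of the 42 comparable sites match, so the percent identity is 29/42 × 100 = 69.05%.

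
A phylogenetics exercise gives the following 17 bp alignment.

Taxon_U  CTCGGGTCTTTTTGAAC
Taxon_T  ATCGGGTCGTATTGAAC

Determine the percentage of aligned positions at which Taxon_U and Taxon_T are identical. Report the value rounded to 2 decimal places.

82.35%

Differing sites — 1:C/A; 9:T/G; 11:T/A.
14 of the 17 sites match, so the percent identity is 14/17 × 100 = 82.35%.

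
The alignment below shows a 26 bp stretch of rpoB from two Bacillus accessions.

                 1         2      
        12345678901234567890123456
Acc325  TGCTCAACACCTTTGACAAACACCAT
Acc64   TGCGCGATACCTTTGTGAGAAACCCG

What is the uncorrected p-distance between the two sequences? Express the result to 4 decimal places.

The sequences differ at positions 4 (T/G), 6 (A/G), 8 (C/T), 16 (A/T), 17 (C/G), 19 (A/G), 21 (C/A), 25 (A/C), 26 (T/G).
There are 9 differences over 26 sites, so p = 9/26 = 0.3462.

0.3462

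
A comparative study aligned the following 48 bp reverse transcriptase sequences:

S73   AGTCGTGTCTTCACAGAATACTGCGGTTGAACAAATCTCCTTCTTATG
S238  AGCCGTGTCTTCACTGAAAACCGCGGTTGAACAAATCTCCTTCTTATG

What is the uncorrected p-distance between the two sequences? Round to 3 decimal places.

Mismatches occur at site 3 (T/C), site 15 (A/T), site 19 (T/A), site 22 (T/C).
There are 4 differences over 48 sites, so p = 4/48 = 0.083.

0.083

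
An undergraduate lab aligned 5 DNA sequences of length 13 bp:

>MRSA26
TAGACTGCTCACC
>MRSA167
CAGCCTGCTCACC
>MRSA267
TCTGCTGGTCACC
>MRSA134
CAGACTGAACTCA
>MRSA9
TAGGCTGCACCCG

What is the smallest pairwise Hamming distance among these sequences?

Pairwise Hamming distances:
  MRSA26 vs MRSA167: 2
  MRSA26 vs MRSA267: 4
  MRSA26 vs MRSA134: 5
  MRSA26 vs MRSA9: 4
  MRSA167 vs MRSA267: 5
  MRSA167 vs MRSA134: 5
  MRSA167 vs MRSA9: 5
  MRSA267 vs MRSA134: 8
  MRSA267 vs MRSA9: 6
  MRSA134 vs MRSA9: 5
The smallest is 2, between MRSA26 and MRSA167.

2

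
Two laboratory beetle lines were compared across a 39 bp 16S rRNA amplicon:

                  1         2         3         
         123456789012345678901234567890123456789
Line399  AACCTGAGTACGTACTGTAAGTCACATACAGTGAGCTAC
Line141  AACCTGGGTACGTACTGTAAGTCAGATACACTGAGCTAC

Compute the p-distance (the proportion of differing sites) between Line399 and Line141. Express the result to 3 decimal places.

0.077

The sequences differ at positions 7 (A/G), 25 (C/G), 31 (G/C).
There are 3 differences over 39 sites, so p = 3/39 = 0.077.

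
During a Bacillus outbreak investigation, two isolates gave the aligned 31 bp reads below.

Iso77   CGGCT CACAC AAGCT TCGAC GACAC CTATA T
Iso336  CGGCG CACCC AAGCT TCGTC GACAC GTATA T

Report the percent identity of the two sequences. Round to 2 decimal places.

87.10%

Differing sites — 5:T/G; 9:A/C; 19:A/T; 26:C/G.
27 of the 31 sites match, so the percent identity is 27/31 × 100 = 87.10%.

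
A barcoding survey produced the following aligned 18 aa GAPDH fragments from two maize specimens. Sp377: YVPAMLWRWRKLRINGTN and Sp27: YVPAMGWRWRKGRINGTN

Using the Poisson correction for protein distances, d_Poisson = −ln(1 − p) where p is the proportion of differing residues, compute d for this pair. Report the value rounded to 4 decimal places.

Differing sites — 6:L/G; 12:L/G.
p = 2/18 = 0.111111.
d = −ln(1 − 0.111111) = −ln(0.888889) = 0.1178.

0.1178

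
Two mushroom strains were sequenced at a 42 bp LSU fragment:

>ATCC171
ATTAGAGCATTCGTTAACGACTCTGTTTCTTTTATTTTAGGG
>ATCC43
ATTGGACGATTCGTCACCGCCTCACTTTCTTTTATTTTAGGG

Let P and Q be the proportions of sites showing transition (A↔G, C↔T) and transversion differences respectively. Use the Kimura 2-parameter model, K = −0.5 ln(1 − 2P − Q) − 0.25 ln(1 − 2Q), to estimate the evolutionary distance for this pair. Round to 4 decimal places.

Mismatches occur at site 4 (A/G, transition), site 7 (G/C, transversion), site 8 (C/G, transversion), site 15 (T/C, transition), site 17 (A/C, transversion), site 20 (A/C, transversion), site 24 (T/A, transversion), site 25 (G/C, transversion).
Of the 8 differences, 2 transitions and 6 transversions over 42 sites: P = 2/42 = 0.047619, Q = 6/42 = 0.142857.
d = −0.5·ln(0.761905) − 0.25·ln(0.714286) = −0.5·(-0.271933) − 0.25·(-0.336472) = 0.2201.

0.2201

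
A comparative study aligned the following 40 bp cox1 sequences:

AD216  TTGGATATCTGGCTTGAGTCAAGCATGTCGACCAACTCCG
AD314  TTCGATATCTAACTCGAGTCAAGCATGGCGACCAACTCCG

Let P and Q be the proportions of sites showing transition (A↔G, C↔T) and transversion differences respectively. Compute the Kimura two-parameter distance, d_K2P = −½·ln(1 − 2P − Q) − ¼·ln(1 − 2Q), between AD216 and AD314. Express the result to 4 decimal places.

0.1379

Differing sites — 3:G/C (Tv); 11:G/A (Ti); 12:G/A (Ti); 15:T/C (Ti); 28:T/G (Tv).
Of the 5 differences, 3 transitions and 2 transversions over 40 sites: P = 3/40 = 0.075000, Q = 2/40 = 0.050000.
d = −0.5·ln(0.800000) − 0.25·ln(0.900000) = −0.5·(-0.223144) − 0.25·(-0.105361) = 0.1379.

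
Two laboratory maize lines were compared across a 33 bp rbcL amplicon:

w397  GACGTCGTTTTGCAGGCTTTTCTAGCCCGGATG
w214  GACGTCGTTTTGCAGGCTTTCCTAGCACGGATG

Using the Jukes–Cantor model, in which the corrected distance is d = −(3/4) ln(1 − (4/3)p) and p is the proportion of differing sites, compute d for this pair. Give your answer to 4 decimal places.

0.0632

Mismatches occur at site 21 (T↔C), site 27 (C↔A).
p = 2/33 = 0.060606.
d = −0.75 · ln(1 − (4/3)·0.060606) = −0.75 · ln(0.919192) = −0.75 · (-0.084260) = 0.0632.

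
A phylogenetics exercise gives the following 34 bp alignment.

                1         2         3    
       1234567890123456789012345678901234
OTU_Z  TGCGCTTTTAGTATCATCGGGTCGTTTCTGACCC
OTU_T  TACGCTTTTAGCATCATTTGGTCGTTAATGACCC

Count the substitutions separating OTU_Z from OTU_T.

The sequences differ at positions 2 (G/A), 12 (T/C), 18 (C/T), 19 (G/T), 27 (T/A), 28 (C/A).
That gives 6 mismatches out of 34 aligned sites, so the Hamming distance is 6.

6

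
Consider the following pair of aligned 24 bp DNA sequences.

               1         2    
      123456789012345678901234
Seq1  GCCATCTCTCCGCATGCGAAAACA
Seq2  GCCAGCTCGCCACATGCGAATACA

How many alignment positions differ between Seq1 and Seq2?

4

Mismatches occur at site 5 (T/G), site 9 (T/G), site 12 (G/A), site 21 (A/T).
That gives 4 mismatches out of 24 aligned sites, so the Hamming distance is 4.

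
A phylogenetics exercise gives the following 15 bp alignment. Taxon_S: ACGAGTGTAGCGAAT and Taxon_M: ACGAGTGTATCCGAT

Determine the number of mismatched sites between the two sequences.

Mismatches occur at site 10 (G→T), site 12 (G→C), site 13 (A→G).
That gives 3 mismatches out of 15 aligned sites, so the Hamming distance is 3.

3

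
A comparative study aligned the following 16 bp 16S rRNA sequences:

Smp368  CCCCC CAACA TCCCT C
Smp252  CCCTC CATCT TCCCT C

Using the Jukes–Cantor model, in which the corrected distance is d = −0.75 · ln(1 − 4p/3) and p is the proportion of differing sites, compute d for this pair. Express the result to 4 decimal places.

0.2158

The sequences differ at positions 4 (C/T), 8 (A/T), 10 (A/T).
p = 3/16 = 0.187500.
d = −0.75 · ln(1 − (4/3)·0.187500) = −0.75 · ln(0.750000) = −0.75 · (-0.287682) = 0.2158.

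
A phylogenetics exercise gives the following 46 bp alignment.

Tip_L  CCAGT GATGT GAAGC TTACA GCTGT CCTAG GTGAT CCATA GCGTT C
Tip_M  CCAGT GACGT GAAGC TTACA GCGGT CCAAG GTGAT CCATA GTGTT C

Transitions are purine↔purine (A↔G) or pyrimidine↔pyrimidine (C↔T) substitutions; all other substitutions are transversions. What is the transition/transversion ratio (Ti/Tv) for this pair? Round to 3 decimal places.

1.000

Mismatches occur at site 8 (T→C, transition), site 23 (T→G, transversion), site 28 (T→A, transversion), site 42 (C→T, transition).
Of the 4 differences, 2 transitions and 2 transversions, so Ti/Tv = 2/2 = 1.000.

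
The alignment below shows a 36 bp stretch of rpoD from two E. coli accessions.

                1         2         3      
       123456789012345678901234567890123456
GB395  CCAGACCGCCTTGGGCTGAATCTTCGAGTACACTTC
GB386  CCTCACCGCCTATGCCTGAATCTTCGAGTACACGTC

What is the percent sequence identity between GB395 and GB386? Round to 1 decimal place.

The sequences differ at positions 3 (A/T), 4 (G/C), 12 (T/A), 13 (G/T), 15 (G/C), 34 (T/G).
30 of the 36 sites match, so the percent identity is 30/36 × 100 = 83.3%.

83.3%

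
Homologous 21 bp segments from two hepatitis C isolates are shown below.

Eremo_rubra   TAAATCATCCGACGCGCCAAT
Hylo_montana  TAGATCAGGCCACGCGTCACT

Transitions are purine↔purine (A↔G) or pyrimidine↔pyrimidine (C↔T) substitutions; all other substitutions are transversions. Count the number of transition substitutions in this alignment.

2

Differing sites — 3:A/G (Ti); 8:T/G (Tv); 9:C/G (Tv); 11:G/C (Tv); 17:C/T (Ti); 20:A/C (Tv).
Of the 6 differences, 2 transitions and 4 transversions, so the answer is 2.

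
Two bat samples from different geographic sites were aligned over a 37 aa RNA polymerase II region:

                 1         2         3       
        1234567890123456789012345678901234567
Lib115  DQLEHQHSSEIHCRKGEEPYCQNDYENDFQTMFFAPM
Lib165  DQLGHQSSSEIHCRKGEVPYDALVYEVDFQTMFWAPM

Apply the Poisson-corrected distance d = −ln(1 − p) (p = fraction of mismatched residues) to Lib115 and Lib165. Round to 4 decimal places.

Mismatches occur at site 4 (E↔G), site 7 (H↔S), site 18 (E↔V), site 21 (C↔D), site 22 (Q↔A), site 23 (N↔L), site 24 (D↔V), site 27 (N↔V), site 34 (F↔W).
p = 9/37 = 0.243243.
d = −ln(1 − 0.243243) = −ln(0.756757) = 0.2787.

0.2787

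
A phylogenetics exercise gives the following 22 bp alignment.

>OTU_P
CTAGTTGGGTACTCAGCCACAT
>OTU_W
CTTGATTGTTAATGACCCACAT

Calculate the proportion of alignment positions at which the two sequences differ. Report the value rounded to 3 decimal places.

The sequences differ at positions 3 (A/T), 5 (T/A), 7 (G/T), 9 (G/T), 12 (C/A), 14 (C/G), 16 (G/C).
There are 7 differences over 22 sites, so p = 7/22 = 0.318.

0.318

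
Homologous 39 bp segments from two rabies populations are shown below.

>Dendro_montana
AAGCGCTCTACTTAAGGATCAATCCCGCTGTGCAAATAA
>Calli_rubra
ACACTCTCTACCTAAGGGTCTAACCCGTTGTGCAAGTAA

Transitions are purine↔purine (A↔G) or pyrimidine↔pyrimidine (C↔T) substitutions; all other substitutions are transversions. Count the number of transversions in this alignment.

4

Mismatches occur at site 2 (A→C, transversion), site 3 (G→A, transition), site 5 (G→T, transversion), site 12 (T→C, transition), site 18 (A→G, transition), site 21 (A→T, transversion), site 23 (T→A, transversion), site 28 (C→T, transition), site 36 (A→G, transition).
Of the 9 differences, 5 transitions and 4 transversions, so the answer is 4.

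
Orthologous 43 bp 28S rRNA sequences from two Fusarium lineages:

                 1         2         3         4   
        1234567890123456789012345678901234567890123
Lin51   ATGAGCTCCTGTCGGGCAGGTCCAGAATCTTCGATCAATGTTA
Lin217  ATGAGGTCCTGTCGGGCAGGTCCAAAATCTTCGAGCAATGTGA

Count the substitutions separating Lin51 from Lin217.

4

The sequences differ at positions 6 (C/G), 25 (G/A), 35 (T/G), 42 (T/G).
That gives 4 mismatches out of 43 aligned sites, so the Hamming distance is 4.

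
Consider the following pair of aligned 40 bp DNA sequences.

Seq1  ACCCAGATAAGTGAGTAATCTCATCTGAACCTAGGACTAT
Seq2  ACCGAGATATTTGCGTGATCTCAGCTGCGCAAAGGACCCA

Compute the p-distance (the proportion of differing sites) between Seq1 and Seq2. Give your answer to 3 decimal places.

0.325

The sequences differ at positions 4 (C/G), 10 (A/T), 11 (G/T), 14 (A/C), 17 (A/G), 24 (T/G), 28 (A/C), 29 (A/G), 31 (C/A), 32 (T/A), 38 (T/C), 39 (A/C), 40 (T/A).
There are 13 differences over 40 sites, so p = 13/40 = 0.325.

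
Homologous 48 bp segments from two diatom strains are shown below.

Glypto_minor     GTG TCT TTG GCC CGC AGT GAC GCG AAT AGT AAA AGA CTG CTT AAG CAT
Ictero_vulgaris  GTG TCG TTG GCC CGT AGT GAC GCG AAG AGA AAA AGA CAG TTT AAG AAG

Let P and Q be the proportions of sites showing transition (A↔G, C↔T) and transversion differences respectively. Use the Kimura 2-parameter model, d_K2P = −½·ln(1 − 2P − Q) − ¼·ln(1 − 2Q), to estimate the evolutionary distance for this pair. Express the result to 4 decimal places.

0.1887

Mismatches occur at site 6 (T↔G, transversion), site 15 (C↔T, transition), site 27 (T↔G, transversion), site 30 (T↔A, transversion), site 38 (T↔A, transversion), site 40 (C↔T, transition), site 46 (C↔A, transversion), site 48 (T↔G, transversion).
Of the 8 differences, 2 transitions and 6 transversions over 48 sites: P = 2/48 = 0.041667, Q = 6/48 = 0.125000.
d = −0.5·ln(0.791666) − 0.25·ln(0.750000) = −0.5·(-0.233616) − 0.25·(-0.287682) = 0.1887.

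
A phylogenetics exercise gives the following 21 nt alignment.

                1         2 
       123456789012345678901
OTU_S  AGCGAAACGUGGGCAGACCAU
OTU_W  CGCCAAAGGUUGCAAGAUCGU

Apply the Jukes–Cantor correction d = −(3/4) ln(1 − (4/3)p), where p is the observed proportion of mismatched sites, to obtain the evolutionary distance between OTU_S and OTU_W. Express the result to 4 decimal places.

0.5319

Mismatches occur at site 1 (A→C), site 4 (G→C), site 8 (C→G), site 11 (G→U), site 13 (G→C), site 14 (C→A), site 18 (C→U), site 20 (A→G).
p = 8/21 = 0.380952.
d = −0.75 · ln(1 − (4/3)·0.380952) = −0.75 · ln(0.492064) = −0.75 · (-0.709146) = 0.5319.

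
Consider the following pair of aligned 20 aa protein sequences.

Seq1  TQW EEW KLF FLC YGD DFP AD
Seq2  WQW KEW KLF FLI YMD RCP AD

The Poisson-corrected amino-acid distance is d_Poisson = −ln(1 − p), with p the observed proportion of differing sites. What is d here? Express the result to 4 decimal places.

0.3567

Differing sites — 1:T/W; 4:E/K; 12:C/I; 14:G/M; 16:D/R; 17:F/C.
p = 6/20 = 0.300000.
d = −ln(1 − 0.300000) = −ln(0.700000) = 0.3567.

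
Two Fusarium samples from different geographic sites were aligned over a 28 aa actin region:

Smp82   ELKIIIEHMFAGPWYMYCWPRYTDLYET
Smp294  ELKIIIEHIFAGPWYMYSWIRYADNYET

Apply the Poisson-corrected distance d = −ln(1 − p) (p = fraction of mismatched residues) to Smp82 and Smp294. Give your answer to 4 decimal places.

0.1967

Mismatches occur at site 9 (M↔I), site 18 (C↔S), site 20 (P↔I), site 23 (T↔A), site 25 (L↔N).
p = 5/28 = 0.178571.
d = −ln(1 − 0.178571) = −ln(0.821429) = 0.1967.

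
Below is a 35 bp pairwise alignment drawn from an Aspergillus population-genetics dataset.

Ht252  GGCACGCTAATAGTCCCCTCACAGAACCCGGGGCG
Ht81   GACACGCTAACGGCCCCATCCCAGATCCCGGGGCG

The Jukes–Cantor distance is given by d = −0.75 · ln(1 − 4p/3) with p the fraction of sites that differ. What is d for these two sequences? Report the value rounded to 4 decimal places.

Mismatches occur at site 2 (G/A), site 11 (T/C), site 12 (A/G), site 14 (T/C), site 18 (C/A), site 21 (A/C), site 26 (A/T).
p = 7/35 = 0.200000.
d = −0.75 · ln(1 − (4/3)·0.200000) = −0.75 · ln(0.733333) = −0.75 · (-0.310155) = 0.2326.

0.2326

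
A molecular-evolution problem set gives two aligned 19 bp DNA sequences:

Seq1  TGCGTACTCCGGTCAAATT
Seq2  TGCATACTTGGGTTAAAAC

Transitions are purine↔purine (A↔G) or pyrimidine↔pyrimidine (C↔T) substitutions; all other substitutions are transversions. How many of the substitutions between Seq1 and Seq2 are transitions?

4

Differing sites — 4:G/A (Ti); 9:C/T (Ti); 10:C/G (Tv); 14:C/T (Ti); 18:T/A (Tv); 19:T/C (Ti).
Of the 6 differences, 4 transitions and 2 transversions, so the answer is 4.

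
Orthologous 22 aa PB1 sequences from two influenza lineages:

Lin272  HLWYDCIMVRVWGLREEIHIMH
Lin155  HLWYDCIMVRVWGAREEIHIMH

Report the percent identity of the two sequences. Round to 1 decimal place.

95.5%

A single mismatch occurs at site 14 (L→A).
21 of the 22 sites match, so the percent identity is 21/22 × 100 = 95.5%.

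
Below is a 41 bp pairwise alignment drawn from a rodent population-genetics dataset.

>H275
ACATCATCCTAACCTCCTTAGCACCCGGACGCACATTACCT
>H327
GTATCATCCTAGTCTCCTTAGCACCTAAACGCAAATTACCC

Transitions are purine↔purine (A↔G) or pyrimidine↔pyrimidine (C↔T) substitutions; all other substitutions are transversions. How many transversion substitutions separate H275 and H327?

1

The sequences differ at positions 1 (A/G, transition), 2 (C/T, transition), 12 (A/G, transition), 13 (C/T, transition), 26 (C/T, transition), 27 (G/A, transition), 28 (G/A, transition), 34 (C/A, transversion), 41 (T/C, transition).
Of the 9 differences, 8 transitions and 1 transversion, so the answer is 1.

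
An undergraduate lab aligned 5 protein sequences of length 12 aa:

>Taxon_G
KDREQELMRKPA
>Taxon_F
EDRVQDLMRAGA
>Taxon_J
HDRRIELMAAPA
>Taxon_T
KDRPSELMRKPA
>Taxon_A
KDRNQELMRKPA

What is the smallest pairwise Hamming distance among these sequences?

Pairwise Hamming distances:
  Taxon_G vs Taxon_F: 5
  Taxon_G vs Taxon_J: 5
  Taxon_G vs Taxon_T: 2
  Taxon_G vs Taxon_A: 1
  Taxon_F vs Taxon_J: 6
  Taxon_F vs Taxon_T: 6
  Taxon_F vs Taxon_A: 5
  Taxon_J vs Taxon_T: 5
  Taxon_J vs Taxon_A: 5
  Taxon_T vs Taxon_A: 2
The smallest is 1, between Taxon_G and Taxon_A.

1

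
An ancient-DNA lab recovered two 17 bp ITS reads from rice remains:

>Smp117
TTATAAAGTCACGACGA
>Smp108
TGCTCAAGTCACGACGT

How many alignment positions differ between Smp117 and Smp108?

4

Differing sites — 2:T/G; 3:A/C; 5:A/C; 17:A/T.
That gives 4 mismatches out of 17 aligned sites, so the Hamming distance is 4.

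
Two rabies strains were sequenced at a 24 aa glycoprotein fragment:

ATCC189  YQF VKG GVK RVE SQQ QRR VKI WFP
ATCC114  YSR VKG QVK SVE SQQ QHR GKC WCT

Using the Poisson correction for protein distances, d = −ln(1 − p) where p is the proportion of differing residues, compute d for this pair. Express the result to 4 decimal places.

0.4700

The sequences differ at positions 2 (Q/S), 3 (F/R), 7 (G/Q), 10 (R/S), 17 (R/H), 19 (V/G), 21 (I/C), 23 (F/C), 24 (P/T).
p = 9/24 = 0.375000.
d = −ln(1 − 0.375000) = −ln(0.625000) = 0.4700.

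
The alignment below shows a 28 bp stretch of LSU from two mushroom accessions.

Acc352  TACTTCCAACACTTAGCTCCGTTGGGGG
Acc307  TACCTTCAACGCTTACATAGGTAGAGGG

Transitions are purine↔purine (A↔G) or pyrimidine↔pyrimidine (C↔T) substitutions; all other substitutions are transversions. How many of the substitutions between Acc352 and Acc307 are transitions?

Differing sites — 4:T/C (Ti); 6:C/T (Ti); 11:A/G (Ti); 16:G/C (Tv); 17:C/A (Tv); 19:C/A (Tv); 20:C/G (Tv); 23:T/A (Tv); 25:G/A (Ti).
Of the 9 differences, 4 transitions and 5 transversions, so the answer is 4.

4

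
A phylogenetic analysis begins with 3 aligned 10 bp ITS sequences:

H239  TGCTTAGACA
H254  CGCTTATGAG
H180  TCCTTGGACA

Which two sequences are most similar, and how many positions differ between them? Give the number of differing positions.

Pairwise Hamming distances:
  H239 vs H254: 5
  H239 vs H180: 2
  H254 vs H180: 7
The smallest is 2, between H239 and H180.

2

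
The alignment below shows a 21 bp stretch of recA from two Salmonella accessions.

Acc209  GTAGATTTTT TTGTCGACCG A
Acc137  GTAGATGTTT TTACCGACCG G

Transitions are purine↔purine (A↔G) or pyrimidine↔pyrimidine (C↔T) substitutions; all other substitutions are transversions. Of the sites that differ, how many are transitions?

3

Differing sites — 7:T/G (Tv); 13:G/A (Ti); 14:T/C (Ti); 21:A/G (Ti).
Of the 4 differences, 3 transitions and 1 transversion, so the answer is 3.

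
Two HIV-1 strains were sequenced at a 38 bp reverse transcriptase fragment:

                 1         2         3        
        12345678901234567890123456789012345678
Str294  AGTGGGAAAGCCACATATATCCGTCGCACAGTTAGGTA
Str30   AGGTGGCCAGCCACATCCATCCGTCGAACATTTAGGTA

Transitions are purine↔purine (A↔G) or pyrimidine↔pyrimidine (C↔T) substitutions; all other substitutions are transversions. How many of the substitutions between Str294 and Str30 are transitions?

Differing sites — 3:T/G (Tv); 4:G/T (Tv); 7:A/C (Tv); 8:A/C (Tv); 17:A/C (Tv); 18:T/C (Ti); 27:C/A (Tv); 31:G/T (Tv).
Of the 8 differences, 1 transition and 7 transversions, so the answer is 1.

1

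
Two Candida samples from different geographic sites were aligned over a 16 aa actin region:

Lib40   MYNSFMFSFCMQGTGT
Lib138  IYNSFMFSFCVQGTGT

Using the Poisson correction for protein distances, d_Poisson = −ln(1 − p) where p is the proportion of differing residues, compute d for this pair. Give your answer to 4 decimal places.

Differing sites — 1:M/I; 11:M/V.
p = 2/16 = 0.125000.
d = −ln(1 − 0.125000) = −ln(0.875000) = 0.1335.

0.1335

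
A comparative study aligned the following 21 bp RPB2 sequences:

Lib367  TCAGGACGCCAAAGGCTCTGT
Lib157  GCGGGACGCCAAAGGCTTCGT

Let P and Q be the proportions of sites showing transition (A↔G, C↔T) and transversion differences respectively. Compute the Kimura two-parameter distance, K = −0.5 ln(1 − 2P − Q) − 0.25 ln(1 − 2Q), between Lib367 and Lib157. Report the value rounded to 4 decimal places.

The sequences differ at positions 1 (T/G, transversion), 3 (A/G, transition), 18 (C/T, transition), 19 (T/C, transition).
Of the 4 differences, 3 transitions and 1 transversion over 21 sites: P = 3/21 = 0.142857, Q = 1/21 = 0.047619.
d = −0.5·ln(0.666667) − 0.25·ln(0.904762) = −0.5·(-0.405465) − 0.25·(-0.100083) = 0.2278.

0.2278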